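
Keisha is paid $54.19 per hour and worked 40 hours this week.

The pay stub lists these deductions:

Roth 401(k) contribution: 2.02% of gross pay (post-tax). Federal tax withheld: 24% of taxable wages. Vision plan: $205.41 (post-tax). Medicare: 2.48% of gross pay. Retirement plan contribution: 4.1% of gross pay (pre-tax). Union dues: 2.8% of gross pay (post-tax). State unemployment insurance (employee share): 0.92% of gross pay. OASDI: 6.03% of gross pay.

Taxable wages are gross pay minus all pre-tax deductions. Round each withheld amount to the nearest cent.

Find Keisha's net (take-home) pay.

$1,065.53

Gross pay: 40 × $54.19 = $2,167.60
Retirement plan contribution: $2,167.60 × 0.041 = $88.87
Taxable wages = $2,167.60 − $88.87 = $2,078.73
Federal tax withheld: $2,078.73 × 0.24 = $498.90
State unemployment insurance (employee share): $2,167.60 × 0.0092 = $19.94
OASDI: $2,167.60 × 0.0603 = $130.71
Medicare: $2,167.60 × 0.0248 = $53.76
Union dues: $2,167.60 × 0.028 = $60.69
Vision plan: $205.41
Roth 401(k) contribution: $2,167.60 × 0.0202 = $43.79
Total deductions = $88.87 + $498.90 + $19.94 + $130.71 + $53.76 + $60.69 + $205.41 + $43.79 = $1,102.07
Net pay = $2,167.60 − $1,102.07 = $1,065.53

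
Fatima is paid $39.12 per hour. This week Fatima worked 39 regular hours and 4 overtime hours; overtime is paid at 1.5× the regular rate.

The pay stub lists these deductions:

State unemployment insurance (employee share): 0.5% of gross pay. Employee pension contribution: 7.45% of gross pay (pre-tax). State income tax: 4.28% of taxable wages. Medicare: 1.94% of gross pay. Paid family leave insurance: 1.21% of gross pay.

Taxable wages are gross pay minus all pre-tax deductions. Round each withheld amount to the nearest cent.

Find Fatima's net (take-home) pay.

$1,495.27

Regular pay: 39 × $39.12 = $1,525.68
Overtime pay: 4 × $39.12 × 1.5 = $234.72
Gross pay = $1,525.68 + $234.72 = $1,760.40
Employee pension contribution: $1,760.40 × 0.0745 = $131.15
Taxable wages = $1,760.40 − $131.15 = $1,629.25
State income tax: $1,629.25 × 0.0428 = $69.73
Medicare: $1,760.40 × 0.0194 = $34.15
State unemployment insurance (employee share): $1,760.40 × 0.005 = $8.80
Paid family leave insurance: $1,760.40 × 0.0121 = $21.30
Total deductions = $131.15 + $69.73 + $34.15 + $8.80 + $21.30 = $265.13
Net pay = $1,760.40 − $265.13 = $1,495.27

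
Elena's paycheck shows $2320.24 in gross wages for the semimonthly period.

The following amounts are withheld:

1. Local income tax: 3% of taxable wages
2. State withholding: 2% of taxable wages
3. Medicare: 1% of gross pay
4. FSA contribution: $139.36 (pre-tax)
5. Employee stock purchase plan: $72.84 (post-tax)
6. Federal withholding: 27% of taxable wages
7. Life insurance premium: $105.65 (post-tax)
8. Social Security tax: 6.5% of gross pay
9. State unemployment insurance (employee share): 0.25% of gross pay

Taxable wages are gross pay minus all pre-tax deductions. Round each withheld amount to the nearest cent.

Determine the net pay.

$1124.68

FSA contribution: $139.36
Taxable wages = $2320.24 − $139.36 = $2180.88
Local income tax: $2180.88 × 0.03 = $65.43
State withholding: $2180.88 × 0.02 = $43.62
Federal withholding: $2180.88 × 0.27 = $588.84
Medicare: $2320.24 × 0.01 = $23.20
Social Security tax: $2320.24 × 0.065 = $150.82
State unemployment insurance (employee share): $2320.24 × 0.0025 = $5.80
Life insurance premium: $105.65
Employee stock purchase plan: $72.84
Total deductions = $139.36 + $65.43 + $43.62 + $588.84 + $23.20 + $150.82 + $5.80 + $105.65 + $72.84 = $1195.56
Net pay = $2320.24 − $1195.56 = $1124.68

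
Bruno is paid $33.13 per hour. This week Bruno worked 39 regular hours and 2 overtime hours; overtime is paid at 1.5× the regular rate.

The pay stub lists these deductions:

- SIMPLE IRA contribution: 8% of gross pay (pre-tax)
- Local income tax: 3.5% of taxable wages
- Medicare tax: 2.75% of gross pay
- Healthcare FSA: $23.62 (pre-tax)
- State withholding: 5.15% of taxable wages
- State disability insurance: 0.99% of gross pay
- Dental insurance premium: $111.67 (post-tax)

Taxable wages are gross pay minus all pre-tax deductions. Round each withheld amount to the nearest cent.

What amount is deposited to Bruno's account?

$984.11

Regular pay: 39 × $33.13 = $1292.07
Overtime pay: 2 × $33.13 × 1.5 = $99.39
Gross pay = $1292.07 + $99.39 = $1391.46
Healthcare FSA: $23.62
SIMPLE IRA contribution: $1391.46 × 0.08 = $111.32
Pre-tax total = $23.62 + $111.32 = $134.94
Taxable wages = $1391.46 − $134.94 = $1256.52
State withholding: $1256.52 × 0.0515 = $64.71
Local income tax: $1256.52 × 0.035 = $43.98
State disability insurance: $1391.46 × 0.0099 = $13.78
Medicare tax: $1391.46 × 0.0275 = $38.27
Dental insurance premium: $111.67
Total deductions = $23.62 + $111.32 + $64.71 + $43.98 + $13.78 + $38.27 + $111.67 = $407.35
Net pay = $1391.46 − $407.35 = $984.11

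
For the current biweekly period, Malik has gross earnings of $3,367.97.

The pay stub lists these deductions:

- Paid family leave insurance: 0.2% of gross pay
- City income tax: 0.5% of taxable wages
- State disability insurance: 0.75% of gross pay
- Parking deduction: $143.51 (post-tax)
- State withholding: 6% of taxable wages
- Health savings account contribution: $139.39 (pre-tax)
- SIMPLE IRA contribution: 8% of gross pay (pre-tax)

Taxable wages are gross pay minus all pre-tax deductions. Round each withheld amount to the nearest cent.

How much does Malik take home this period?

$2,591.28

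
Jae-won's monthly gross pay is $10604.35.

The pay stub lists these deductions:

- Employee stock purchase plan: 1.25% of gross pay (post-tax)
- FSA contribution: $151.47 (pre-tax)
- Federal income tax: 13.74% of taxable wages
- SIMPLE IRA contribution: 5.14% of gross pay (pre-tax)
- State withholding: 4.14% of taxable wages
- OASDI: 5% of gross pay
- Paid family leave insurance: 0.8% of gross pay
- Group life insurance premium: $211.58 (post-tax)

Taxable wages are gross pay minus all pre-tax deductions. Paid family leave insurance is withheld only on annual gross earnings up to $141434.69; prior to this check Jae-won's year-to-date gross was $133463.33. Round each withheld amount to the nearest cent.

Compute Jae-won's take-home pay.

FSA contribution: $151.47
SIMPLE IRA contribution: $10604.35 × 0.0514 = $545.06
Pre-tax total = $151.47 + $545.06 = $696.53
Taxable wages = $10604.35 − $696.53 = $9907.82
Federal income tax: $9907.82 × 0.1374 = $1361.33
State withholding: $9907.82 × 0.0414 = $410.18
Paid family leave insurance: only $141434.69 − $133463.33 = $7971.36 of this check is subject → $7971.36 × 0.008 = $63.77
OASDI: $10604.35 × 0.05 = $530.22
Employee stock purchase plan: $10604.35 × 0.0125 = $132.55
Group life insurance premium: $211.58
Total deductions = $151.47 + $545.06 + $1361.33 + $410.18 + $63.77 + $530.22 + $132.55 + $211.58 = $3406.16
Net pay = $10604.35 − $3406.16 = $7198.19

$7198.19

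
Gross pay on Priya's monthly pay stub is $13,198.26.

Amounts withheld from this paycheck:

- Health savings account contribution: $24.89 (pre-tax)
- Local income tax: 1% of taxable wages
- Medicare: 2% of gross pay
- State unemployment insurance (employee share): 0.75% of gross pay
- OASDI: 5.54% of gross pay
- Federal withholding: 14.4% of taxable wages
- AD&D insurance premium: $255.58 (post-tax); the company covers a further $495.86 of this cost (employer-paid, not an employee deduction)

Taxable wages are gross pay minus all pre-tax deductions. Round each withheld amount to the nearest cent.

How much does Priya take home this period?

Health savings account contribution: $24.89
Taxable wages = $13,198.26 − $24.89 = $13,173.37
Federal withholding: $13,173.37 × 0.144 = $1,896.97
Local income tax: $13,173.37 × 0.01 = $131.73
Medicare: $13,198.26 × 0.02 = $263.97
State unemployment insurance (employee share): $13,198.26 × 0.0075 = $98.99
OASDI: $13,198.26 × 0.0554 = $731.18
AD&D insurance premium: $255.58
(Employer's $495.86 toward AD&D insurance premium is not withheld from the employee.)
Total deductions = $24.89 + $1,896.97 + $131.73 + $263.97 + $98.99 + $731.18 + $255.58 = $3,403.31
Net pay = $13,198.26 − $3,403.31 = $9,794.95

$9,794.95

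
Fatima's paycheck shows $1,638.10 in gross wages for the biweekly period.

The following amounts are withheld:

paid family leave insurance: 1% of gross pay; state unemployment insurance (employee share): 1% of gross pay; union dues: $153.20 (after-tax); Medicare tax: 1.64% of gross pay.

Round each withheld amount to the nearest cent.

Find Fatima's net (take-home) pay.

$1,425.28

Medicare tax: $1,638.10 × 0.0164 = $26.86
Paid family leave insurance: $1,638.10 × 0.01 = $16.38
State unemployment insurance (employee share): $1,638.10 × 0.01 = $16.38
Union dues: $153.20
Total deductions = $26.86 + $16.38 + $16.38 + $153.20 = $212.82
Net pay = $1,638.10 − $212.82 = $1,425.28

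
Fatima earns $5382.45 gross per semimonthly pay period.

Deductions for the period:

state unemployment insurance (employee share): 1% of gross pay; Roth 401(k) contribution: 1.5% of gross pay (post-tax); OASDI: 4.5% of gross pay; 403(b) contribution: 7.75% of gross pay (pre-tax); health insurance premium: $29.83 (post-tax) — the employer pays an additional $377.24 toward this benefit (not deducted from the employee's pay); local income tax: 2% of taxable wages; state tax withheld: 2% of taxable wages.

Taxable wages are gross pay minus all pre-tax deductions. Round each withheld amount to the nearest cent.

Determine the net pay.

$4360.09

403(b) contribution: $5382.45 × 0.0775 = $417.14
Taxable wages = $5382.45 − $417.14 = $4965.31
Local income tax: $4965.31 × 0.02 = $99.31
State tax withheld: $4965.31 × 0.02 = $99.31
State unemployment insurance (employee share): $5382.45 × 0.01 = $53.82
OASDI: $5382.45 × 0.045 = $242.21
Health insurance premium: $29.83
Roth 401(k) contribution: $5382.45 × 0.015 = $80.74
(Employer's $377.24 toward health insurance premium is not withheld from the employee.)
Total deductions = $417.14 + $99.31 + $99.31 + $53.82 + $242.21 + $29.83 + $80.74 = $1022.36
Net pay = $5382.45 − $1022.36 = $4360.09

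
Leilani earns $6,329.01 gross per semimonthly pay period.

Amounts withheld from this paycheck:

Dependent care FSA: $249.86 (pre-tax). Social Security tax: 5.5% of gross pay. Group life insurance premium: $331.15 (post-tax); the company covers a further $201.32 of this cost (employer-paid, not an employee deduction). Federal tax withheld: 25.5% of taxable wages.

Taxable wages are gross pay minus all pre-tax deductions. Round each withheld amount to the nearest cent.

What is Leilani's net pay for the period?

$3,849.72

Dependent care FSA: $249.86
Taxable wages = $6,329.01 − $249.86 = $6,079.15
Federal tax withheld: $6,079.15 × 0.255 = $1,550.18
Social Security tax: $6,329.01 × 0.055 = $348.10
Group life insurance premium: $331.15
(Employer's $201.32 toward group life insurance premium is not withheld from the employee.)
Total deductions = $249.86 + $1,550.18 + $348.10 + $331.15 = $2,479.29
Net pay = $6,329.01 − $2,479.29 = $3,849.72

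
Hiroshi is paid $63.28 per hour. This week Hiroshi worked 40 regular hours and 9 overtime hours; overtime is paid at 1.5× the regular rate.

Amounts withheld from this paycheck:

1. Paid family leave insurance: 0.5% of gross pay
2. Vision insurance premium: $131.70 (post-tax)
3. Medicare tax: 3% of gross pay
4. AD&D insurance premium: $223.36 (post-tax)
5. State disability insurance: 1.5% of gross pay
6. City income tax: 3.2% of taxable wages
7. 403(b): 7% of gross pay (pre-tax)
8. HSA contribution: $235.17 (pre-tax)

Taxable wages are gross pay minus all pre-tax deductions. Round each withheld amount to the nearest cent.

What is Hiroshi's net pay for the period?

Regular pay: 40 × $63.28 = $2531.20
Overtime pay: 9 × $63.28 × 1.5 = $854.28
Gross pay = $2531.20 + $854.28 = $3385.48
HSA contribution: $235.17
403(b): $3385.48 × 0.07 = $236.98
Pre-tax total = $235.17 + $236.98 = $472.15
Taxable wages = $3385.48 − $472.15 = $2913.33
City income tax: $2913.33 × 0.032 = $93.23
Medicare tax: $3385.48 × 0.03 = $101.56
Paid family leave insurance: $3385.48 × 0.005 = $16.93
State disability insurance: $3385.48 × 0.015 = $50.78
AD&D insurance premium: $223.36
Vision insurance premium: $131.70
Total deductions = $235.17 + $236.98 + $93.23 + $101.56 + $16.93 + $50.78 + $223.36 + $131.70 = $1089.71
Net pay = $3385.48 − $1089.71 = $2295.77

$2295.77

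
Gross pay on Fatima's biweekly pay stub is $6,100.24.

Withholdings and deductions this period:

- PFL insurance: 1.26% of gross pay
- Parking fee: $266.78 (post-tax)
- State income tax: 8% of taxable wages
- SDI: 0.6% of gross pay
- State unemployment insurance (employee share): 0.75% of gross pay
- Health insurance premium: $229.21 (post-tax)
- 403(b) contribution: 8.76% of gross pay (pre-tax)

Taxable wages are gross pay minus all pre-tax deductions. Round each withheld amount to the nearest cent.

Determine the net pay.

$4,465.39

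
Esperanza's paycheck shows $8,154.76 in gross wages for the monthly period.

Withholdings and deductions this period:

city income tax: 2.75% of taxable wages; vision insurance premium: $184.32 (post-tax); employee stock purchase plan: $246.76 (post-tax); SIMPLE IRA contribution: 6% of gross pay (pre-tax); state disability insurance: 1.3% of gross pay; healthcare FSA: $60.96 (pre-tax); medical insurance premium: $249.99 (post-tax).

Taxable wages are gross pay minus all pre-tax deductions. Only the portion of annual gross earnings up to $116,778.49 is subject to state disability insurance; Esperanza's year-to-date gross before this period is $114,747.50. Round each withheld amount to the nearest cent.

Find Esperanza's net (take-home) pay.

$6,687.92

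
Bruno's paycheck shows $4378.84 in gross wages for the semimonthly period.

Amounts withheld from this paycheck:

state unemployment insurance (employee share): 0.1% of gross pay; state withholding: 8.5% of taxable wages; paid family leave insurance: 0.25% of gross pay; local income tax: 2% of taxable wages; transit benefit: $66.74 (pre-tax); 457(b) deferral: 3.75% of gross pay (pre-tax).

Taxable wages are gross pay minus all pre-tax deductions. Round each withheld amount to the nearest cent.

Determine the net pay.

Transit benefit: $66.74
457(b) deferral: $4378.84 × 0.0375 = $164.21
Pre-tax total = $66.74 + $164.21 = $230.95
Taxable wages = $4378.84 − $230.95 = $4147.89
State withholding: $4147.89 × 0.085 = $352.57
Local income tax: $4147.89 × 0.02 = $82.96
Paid family leave insurance: $4378.84 × 0.0025 = $10.95
State unemployment insurance (employee share): $4378.84 × 0.001 = $4.38
Total deductions = $66.74 + $164.21 + $352.57 + $82.96 + $10.95 + $4.38 = $681.81
Net pay = $4378.84 − $681.81 = $3697.03

$3697.03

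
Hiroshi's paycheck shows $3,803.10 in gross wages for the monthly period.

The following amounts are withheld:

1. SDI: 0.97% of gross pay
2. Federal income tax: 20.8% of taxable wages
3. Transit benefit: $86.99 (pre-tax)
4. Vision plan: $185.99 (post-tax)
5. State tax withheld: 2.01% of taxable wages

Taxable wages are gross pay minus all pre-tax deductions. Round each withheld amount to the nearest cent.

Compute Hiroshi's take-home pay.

Transit benefit: $86.99
Taxable wages = $3,803.10 − $86.99 = $3,716.11
State tax withheld: $3,716.11 × 0.0201 = $74.69
Federal income tax: $3,716.11 × 0.208 = $772.95
SDI: $3,803.10 × 0.0097 = $36.89
Vision plan: $185.99
Total deductions = $86.99 + $74.69 + $772.95 + $36.89 + $185.99 = $1,157.51
Net pay = $3,803.10 − $1,157.51 = $2,645.59

$2,645.59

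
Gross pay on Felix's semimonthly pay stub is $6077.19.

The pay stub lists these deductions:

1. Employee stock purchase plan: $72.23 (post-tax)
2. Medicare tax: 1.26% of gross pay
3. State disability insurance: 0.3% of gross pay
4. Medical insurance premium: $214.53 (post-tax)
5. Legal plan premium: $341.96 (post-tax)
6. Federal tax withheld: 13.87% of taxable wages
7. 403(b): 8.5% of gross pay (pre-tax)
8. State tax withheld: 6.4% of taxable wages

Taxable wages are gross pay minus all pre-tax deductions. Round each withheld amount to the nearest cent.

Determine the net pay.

$3709.97

403(b): $6077.19 × 0.085 = $516.56
Taxable wages = $6077.19 − $516.56 = $5560.63
Federal tax withheld: $5560.63 × 0.1387 = $771.26
State tax withheld: $5560.63 × 0.064 = $355.88
State disability insurance: $6077.19 × 0.003 = $18.23
Medicare tax: $6077.19 × 0.0126 = $76.57
Medical insurance premium: $214.53
Legal plan premium: $341.96
Employee stock purchase plan: $72.23
Total deductions = $516.56 + $771.26 + $355.88 + $18.23 + $76.57 + $214.53 + $341.96 + $72.23 = $2367.22
Net pay = $6077.19 − $2367.22 = $3709.97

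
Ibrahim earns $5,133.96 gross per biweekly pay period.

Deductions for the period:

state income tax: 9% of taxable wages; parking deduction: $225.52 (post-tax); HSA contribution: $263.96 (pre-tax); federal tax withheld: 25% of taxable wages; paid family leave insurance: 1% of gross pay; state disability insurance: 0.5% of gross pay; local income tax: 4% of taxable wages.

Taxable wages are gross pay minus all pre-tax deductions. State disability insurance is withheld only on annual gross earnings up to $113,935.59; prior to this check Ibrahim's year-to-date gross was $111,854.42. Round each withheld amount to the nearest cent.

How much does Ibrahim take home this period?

HSA contribution: $263.96
Taxable wages = $5,133.96 − $263.96 = $4,870.00
Federal tax withheld: $4,870.00 × 0.25 = $1,217.50
Local income tax: $4,870.00 × 0.04 = $194.80
State income tax: $4,870.00 × 0.09 = $438.30
State disability insurance: only $113,935.59 − $111,854.42 = $2,081.17 of this check is subject → $2,081.17 × 0.005 = $10.41
Paid family leave insurance: $5,133.96 × 0.01 = $51.34
Parking deduction: $225.52
Total deductions = $263.96 + $1,217.50 + $194.80 + $438.30 + $10.41 + $51.34 + $225.52 = $2,401.83
Net pay = $5,133.96 − $2,401.83 = $2,732.13

$2,732.13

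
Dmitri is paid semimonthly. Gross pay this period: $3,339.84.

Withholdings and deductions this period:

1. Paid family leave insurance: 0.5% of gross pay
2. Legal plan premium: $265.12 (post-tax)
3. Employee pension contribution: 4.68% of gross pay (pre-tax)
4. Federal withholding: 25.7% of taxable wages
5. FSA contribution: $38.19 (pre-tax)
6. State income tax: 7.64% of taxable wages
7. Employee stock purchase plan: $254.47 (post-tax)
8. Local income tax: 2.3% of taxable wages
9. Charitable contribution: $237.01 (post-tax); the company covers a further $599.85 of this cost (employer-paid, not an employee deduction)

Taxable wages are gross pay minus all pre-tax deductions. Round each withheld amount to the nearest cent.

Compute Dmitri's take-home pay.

$1,251.06

Employee pension contribution: $3,339.84 × 0.0468 = $156.30
FSA contribution: $38.19
Pre-tax total = $156.30 + $38.19 = $194.49
Taxable wages = $3,339.84 − $194.49 = $3,145.35
Local income tax: $3,145.35 × 0.023 = $72.34
Federal withholding: $3,145.35 × 0.257 = $808.35
State income tax: $3,145.35 × 0.0764 = $240.30
Paid family leave insurance: $3,339.84 × 0.005 = $16.70
Employee stock purchase plan: $254.47
Legal plan premium: $265.12
Charitable contribution: $237.01
(Employer's $599.85 toward charitable contribution is not withheld from the employee.)
Total deductions = $156.30 + $38.19 + $72.34 + $808.35 + $240.30 + $16.70 + $254.47 + $265.12 + $237.01 = $2,088.78
Net pay = $3,339.84 − $2,088.78 = $1,251.06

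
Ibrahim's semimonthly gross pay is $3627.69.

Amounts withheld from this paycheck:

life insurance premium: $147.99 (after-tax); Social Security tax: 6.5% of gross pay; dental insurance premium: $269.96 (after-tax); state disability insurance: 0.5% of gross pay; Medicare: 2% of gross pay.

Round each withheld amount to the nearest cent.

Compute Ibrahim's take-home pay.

Medicare: $3627.69 × 0.02 = $72.55
State disability insurance: $3627.69 × 0.005 = $18.14
Social Security tax: $3627.69 × 0.065 = $235.80
Life insurance premium: $147.99
Dental insurance premium: $269.96
Total deductions = $72.55 + $18.14 + $235.80 + $147.99 + $269.96 = $744.44
Net pay = $3627.69 − $744.44 = $2883.25

$2883.25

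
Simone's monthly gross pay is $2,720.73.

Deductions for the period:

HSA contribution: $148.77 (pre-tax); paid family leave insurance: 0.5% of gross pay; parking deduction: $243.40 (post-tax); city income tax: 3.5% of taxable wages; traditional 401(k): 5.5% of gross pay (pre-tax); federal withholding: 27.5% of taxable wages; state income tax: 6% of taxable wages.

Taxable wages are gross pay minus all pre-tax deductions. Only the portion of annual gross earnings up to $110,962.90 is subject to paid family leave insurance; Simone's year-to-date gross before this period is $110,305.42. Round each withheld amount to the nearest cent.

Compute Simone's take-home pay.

$1,279.37

HSA contribution: $148.77
Traditional 401(k): $2,720.73 × 0.055 = $149.64
Pre-tax total = $148.77 + $149.64 = $298.41
Taxable wages = $2,720.73 − $298.41 = $2,422.32
State income tax: $2,422.32 × 0.06 = $145.34
City income tax: $2,422.32 × 0.035 = $84.78
Federal withholding: $2,422.32 × 0.275 = $666.14
Paid family leave insurance: only $110,962.90 − $110,305.42 = $657.48 of this check is subject → $657.48 × 0.005 = $3.29
Parking deduction: $243.40
Total deductions = $148.77 + $149.64 + $145.34 + $84.78 + $666.14 + $3.29 + $243.40 = $1,441.36
Net pay = $2,720.73 − $1,441.36 = $1,279.37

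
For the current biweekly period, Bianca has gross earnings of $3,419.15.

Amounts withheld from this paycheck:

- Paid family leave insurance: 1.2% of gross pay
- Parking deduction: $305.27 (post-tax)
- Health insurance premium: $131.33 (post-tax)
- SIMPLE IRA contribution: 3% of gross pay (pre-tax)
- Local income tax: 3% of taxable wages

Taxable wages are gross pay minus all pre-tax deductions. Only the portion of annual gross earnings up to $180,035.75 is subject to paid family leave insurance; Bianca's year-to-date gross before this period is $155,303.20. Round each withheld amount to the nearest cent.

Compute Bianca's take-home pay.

$2,739.45

SIMPLE IRA contribution: $3,419.15 × 0.03 = $102.57
Taxable wages = $3,419.15 − $102.57 = $3,316.58
Local income tax: $3,316.58 × 0.03 = $99.50
Paid family leave insurance: cap not yet reached, full $3,419.15 is subject → $3,419.15 × 0.012 = $41.03
Health insurance premium: $131.33
Parking deduction: $305.27
Total deductions = $102.57 + $99.50 + $41.03 + $131.33 + $305.27 = $679.70
Net pay = $3,419.15 − $679.70 = $2,739.45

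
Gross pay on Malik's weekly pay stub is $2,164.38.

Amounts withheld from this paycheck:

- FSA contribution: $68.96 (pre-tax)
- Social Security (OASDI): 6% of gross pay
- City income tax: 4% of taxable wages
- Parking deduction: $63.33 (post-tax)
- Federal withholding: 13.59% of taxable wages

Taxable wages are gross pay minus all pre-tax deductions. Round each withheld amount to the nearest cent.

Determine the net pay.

FSA contribution: $68.96
Taxable wages = $2,164.38 − $68.96 = $2,095.42
City income tax: $2,095.42 × 0.04 = $83.82
Federal withholding: $2,095.42 × 0.1359 = $284.77
Social Security (OASDI): $2,164.38 × 0.06 = $129.86
Parking deduction: $63.33
Total deductions = $68.96 + $83.82 + $284.77 + $129.86 + $63.33 = $630.74
Net pay = $2,164.38 − $630.74 = $1,533.64

$1,533.64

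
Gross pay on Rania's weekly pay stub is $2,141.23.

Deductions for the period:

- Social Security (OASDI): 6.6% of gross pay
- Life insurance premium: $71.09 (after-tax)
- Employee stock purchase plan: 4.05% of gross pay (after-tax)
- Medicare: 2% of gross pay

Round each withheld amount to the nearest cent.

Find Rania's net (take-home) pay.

$1,799.28

Medicare: $2,141.23 × 0.02 = $42.82
Social Security (OASDI): $2,141.23 × 0.066 = $141.32
Employee stock purchase plan: $2,141.23 × 0.0405 = $86.72
Life insurance premium: $71.09
Total deductions = $42.82 + $141.32 + $86.72 + $71.09 = $341.95
Net pay = $2,141.23 − $341.95 = $1,799.28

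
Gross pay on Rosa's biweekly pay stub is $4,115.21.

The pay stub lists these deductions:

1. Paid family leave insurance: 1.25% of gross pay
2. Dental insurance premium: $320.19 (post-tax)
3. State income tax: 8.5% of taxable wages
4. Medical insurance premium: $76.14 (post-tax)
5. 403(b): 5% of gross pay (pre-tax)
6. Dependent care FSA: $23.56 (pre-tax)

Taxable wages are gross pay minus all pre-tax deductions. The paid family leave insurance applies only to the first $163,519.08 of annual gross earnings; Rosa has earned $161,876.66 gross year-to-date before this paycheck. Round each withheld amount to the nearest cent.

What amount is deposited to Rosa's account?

$3,138.73

403(b): $4,115.21 × 0.05 = $205.76
Dependent care FSA: $23.56
Pre-tax total = $205.76 + $23.56 = $229.32
Taxable wages = $4,115.21 − $229.32 = $3,885.89
State income tax: $3,885.89 × 0.085 = $330.30
Paid family leave insurance: only $163,519.08 − $161,876.66 = $1,642.42 of this check is subject → $1,642.42 × 0.0125 = $20.53
Medical insurance premium: $76.14
Dental insurance premium: $320.19
Total deductions = $205.76 + $23.56 + $330.30 + $20.53 + $76.14 + $320.19 = $976.48
Net pay = $4,115.21 − $976.48 = $3,138.73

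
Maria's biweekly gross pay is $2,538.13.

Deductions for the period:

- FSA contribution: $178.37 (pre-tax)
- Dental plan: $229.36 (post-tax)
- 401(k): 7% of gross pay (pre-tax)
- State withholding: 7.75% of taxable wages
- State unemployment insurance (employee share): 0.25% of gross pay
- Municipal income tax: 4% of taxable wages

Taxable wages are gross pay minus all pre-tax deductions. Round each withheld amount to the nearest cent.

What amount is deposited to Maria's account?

$1,689.99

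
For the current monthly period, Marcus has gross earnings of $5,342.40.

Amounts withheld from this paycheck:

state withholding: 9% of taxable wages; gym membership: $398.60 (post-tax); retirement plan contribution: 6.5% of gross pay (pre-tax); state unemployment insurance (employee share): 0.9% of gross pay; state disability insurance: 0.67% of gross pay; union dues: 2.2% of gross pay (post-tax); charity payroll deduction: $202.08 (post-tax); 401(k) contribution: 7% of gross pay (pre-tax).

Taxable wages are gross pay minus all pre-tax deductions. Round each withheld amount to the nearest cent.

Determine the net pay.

$3,403.18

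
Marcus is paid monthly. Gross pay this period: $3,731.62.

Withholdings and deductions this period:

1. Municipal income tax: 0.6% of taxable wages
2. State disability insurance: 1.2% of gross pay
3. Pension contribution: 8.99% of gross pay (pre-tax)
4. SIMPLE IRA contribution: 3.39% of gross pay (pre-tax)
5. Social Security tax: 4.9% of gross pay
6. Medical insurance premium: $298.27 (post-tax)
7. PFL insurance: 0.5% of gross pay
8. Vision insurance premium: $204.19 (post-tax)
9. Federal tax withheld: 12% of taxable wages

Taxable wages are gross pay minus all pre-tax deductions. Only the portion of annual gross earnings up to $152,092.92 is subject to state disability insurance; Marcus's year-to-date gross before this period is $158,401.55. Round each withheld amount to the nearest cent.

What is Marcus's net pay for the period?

$2,153.70

Pension contribution: $3,731.62 × 0.0899 = $335.47
SIMPLE IRA contribution: $3,731.62 × 0.0339 = $126.50
Pre-tax total = $335.47 + $126.50 = $461.97
Taxable wages = $3,731.62 − $461.97 = $3,269.65
Municipal income tax: $3,269.65 × 0.006 = $19.62
Federal tax withheld: $3,269.65 × 0.12 = $392.36
Social Security tax: $3,731.62 × 0.049 = $182.85
State disability insurance: annual cap $152,092.92 already reached (YTD $158,401.55), so $0.00
PFL insurance: $3,731.62 × 0.005 = $18.66
Vision insurance premium: $204.19
Medical insurance premium: $298.27
Total deductions = $335.47 + $126.50 + $19.62 + $392.36 + $182.85 + $0.00 + $18.66 + $204.19 + $298.27 = $1,577.92
Net pay = $3,731.62 − $1,577.92 = $2,153.70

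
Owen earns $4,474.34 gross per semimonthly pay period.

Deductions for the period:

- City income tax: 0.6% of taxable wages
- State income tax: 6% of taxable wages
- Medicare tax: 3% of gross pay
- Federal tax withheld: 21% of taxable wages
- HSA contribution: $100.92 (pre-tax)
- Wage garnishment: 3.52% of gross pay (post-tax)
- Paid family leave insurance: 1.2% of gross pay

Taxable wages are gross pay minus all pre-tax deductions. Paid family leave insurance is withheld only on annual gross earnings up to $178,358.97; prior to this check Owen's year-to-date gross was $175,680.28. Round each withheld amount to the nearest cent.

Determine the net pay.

HSA contribution: $100.92
Taxable wages = $4,474.34 − $100.92 = $4,373.42
State income tax: $4,373.42 × 0.06 = $262.41
Federal tax withheld: $4,373.42 × 0.21 = $918.42
City income tax: $4,373.42 × 0.006 = $26.24
Paid family leave insurance: only $178,358.97 − $175,680.28 = $2,678.69 of this check is subject → $2,678.69 × 0.012 = $32.14
Medicare tax: $4,474.34 × 0.03 = $134.23
Wage garnishment: $4,474.34 × 0.0352 = $157.50
Total deductions = $100.92 + $262.41 + $918.42 + $26.24 + $32.14 + $134.23 + $157.50 = $1,631.86
Net pay = $4,474.34 − $1,631.86 = $2,842.48

$2,842.48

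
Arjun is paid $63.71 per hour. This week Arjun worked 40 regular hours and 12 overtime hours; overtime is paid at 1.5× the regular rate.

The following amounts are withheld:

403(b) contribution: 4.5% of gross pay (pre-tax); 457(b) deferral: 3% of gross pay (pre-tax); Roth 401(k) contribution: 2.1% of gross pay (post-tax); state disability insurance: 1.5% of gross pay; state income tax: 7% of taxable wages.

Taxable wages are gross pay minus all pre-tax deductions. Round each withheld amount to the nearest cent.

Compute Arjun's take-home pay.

$3,045.75

Regular pay: 40 × $63.71 = $2,548.40
Overtime pay: 12 × $63.71 × 1.5 = $1,146.78
Gross pay = $2,548.40 + $1,146.78 = $3,695.18
457(b) deferral: $3,695.18 × 0.03 = $110.86
403(b) contribution: $3,695.18 × 0.045 = $166.28
Pre-tax total = $110.86 + $166.28 = $277.14
Taxable wages = $3,695.18 − $277.14 = $3,418.04
State income tax: $3,418.04 × 0.07 = $239.26
State disability insurance: $3,695.18 × 0.015 = $55.43
Roth 401(k) contribution: $3,695.18 × 0.021 = $77.60
Total deductions = $110.86 + $166.28 + $239.26 + $55.43 + $77.60 = $649.43
Net pay = $3,695.18 − $649.43 = $3,045.75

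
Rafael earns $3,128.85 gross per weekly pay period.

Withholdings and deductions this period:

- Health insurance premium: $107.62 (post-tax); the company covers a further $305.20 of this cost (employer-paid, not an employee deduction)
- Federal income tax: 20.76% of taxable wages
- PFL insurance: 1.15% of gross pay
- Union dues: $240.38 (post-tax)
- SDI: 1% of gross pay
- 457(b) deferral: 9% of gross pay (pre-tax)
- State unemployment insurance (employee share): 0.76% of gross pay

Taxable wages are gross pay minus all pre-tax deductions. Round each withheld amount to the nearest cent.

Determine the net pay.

457(b) deferral: $3,128.85 × 0.09 = $281.60
Taxable wages = $3,128.85 − $281.60 = $2,847.25
Federal income tax: $2,847.25 × 0.2076 = $591.09
State unemployment insurance (employee share): $3,128.85 × 0.0076 = $23.78
SDI: $3,128.85 × 0.01 = $31.29
PFL insurance: $3,128.85 × 0.0115 = $35.98
Union dues: $240.38
Health insurance premium: $107.62
(Employer's $305.20 toward health insurance premium is not withheld from the employee.)
Total deductions = $281.60 + $591.09 + $23.78 + $31.29 + $35.98 + $240.38 + $107.62 = $1,311.74
Net pay = $3,128.85 − $1,311.74 = $1,817.11

$1,817.11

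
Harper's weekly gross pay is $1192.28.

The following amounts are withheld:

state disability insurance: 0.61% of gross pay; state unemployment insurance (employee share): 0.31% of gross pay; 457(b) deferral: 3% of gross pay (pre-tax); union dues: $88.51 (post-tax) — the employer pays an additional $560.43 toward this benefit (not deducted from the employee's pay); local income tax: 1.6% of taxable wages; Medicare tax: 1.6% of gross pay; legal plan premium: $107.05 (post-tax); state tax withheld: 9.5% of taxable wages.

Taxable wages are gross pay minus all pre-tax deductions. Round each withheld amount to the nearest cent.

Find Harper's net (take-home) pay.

$802.53

457(b) deferral: $1192.28 × 0.03 = $35.77
Taxable wages = $1192.28 − $35.77 = $1156.51
Local income tax: $1156.51 × 0.016 = $18.50
State tax withheld: $1156.51 × 0.095 = $109.87
State unemployment insurance (employee share): $1192.28 × 0.0031 = $3.70
Medicare tax: $1192.28 × 0.016 = $19.08
State disability insurance: $1192.28 × 0.0061 = $7.27
Union dues: $88.51
Legal plan premium: $107.05
(Employer's $560.43 toward union dues is not withheld from the employee.)
Total deductions = $35.77 + $18.50 + $109.87 + $3.70 + $19.08 + $7.27 + $88.51 + $107.05 = $389.75
Net pay = $1192.28 − $389.75 = $802.53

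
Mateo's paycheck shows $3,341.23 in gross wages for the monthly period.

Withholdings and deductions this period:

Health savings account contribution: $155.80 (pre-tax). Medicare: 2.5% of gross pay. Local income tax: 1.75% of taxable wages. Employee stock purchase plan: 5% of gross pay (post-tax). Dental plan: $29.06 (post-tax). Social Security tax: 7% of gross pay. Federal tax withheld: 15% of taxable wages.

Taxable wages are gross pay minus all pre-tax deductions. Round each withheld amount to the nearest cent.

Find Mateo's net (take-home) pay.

$2,138.33

Health savings account contribution: $155.80
Taxable wages = $3,341.23 − $155.80 = $3,185.43
Local income tax: $3,185.43 × 0.0175 = $55.75
Federal tax withheld: $3,185.43 × 0.15 = $477.81
Social Security tax: $3,341.23 × 0.07 = $233.89
Medicare: $3,341.23 × 0.025 = $83.53
Employee stock purchase plan: $3,341.23 × 0.05 = $167.06
Dental plan: $29.06
Total deductions = $155.80 + $55.75 + $477.81 + $233.89 + $83.53 + $167.06 + $29.06 = $1,202.90
Net pay = $3,341.23 − $1,202.90 = $2,138.33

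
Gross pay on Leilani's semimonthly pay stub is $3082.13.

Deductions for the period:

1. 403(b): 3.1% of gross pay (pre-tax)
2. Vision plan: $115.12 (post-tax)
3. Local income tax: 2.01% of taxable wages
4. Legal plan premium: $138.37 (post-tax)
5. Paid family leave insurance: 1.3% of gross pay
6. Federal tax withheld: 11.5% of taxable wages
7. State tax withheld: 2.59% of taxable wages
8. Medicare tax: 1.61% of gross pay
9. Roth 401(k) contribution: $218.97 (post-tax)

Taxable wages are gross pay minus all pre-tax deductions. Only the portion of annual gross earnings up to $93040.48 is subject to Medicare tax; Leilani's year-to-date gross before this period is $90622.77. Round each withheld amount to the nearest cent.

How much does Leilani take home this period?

$1954.28

403(b): $3082.13 × 0.031 = $95.55
Taxable wages = $3082.13 − $95.55 = $2986.58
Federal tax withheld: $2986.58 × 0.115 = $343.46
Local income tax: $2986.58 × 0.0201 = $60.03
State tax withheld: $2986.58 × 0.0259 = $77.35
Medicare tax: only $93040.48 − $90622.77 = $2417.71 of this check is subject → $2417.71 × 0.0161 = $38.93
Paid family leave insurance: $3082.13 × 0.013 = $40.07
Roth 401(k) contribution: $218.97
Legal plan premium: $138.37
Vision plan: $115.12
Total deductions = $95.55 + $343.46 + $60.03 + $77.35 + $38.93 + $40.07 + $218.97 + $138.37 + $115.12 = $1127.85
Net pay = $3082.13 − $1127.85 = $1954.28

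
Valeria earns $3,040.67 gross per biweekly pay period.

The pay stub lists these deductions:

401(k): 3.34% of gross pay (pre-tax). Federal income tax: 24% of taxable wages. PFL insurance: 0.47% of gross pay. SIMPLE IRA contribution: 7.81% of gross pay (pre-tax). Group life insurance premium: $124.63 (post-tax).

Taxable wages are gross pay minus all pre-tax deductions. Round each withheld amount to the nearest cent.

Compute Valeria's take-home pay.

$1,914.32

401(k): $3,040.67 × 0.0334 = $101.56
SIMPLE IRA contribution: $3,040.67 × 0.0781 = $237.48
Pre-tax total = $101.56 + $237.48 = $339.04
Taxable wages = $3,040.67 − $339.04 = $2,701.63
Federal income tax: $2,701.63 × 0.24 = $648.39
PFL insurance: $3,040.67 × 0.0047 = $14.29
Group life insurance premium: $124.63
Total deductions = $101.56 + $237.48 + $648.39 + $14.29 + $124.63 = $1,126.35
Net pay = $3,040.67 − $1,126.35 = $1,914.32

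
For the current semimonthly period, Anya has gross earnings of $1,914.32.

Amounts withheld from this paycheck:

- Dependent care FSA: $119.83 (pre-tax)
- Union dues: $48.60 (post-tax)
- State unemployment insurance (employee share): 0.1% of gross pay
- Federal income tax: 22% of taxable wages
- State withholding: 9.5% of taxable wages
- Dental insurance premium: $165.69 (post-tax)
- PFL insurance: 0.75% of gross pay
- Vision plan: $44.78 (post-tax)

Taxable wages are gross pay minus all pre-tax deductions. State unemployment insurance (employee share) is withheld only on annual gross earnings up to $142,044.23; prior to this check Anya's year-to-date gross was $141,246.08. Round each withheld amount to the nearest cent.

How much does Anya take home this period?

$954.99

Dependent care FSA: $119.83
Taxable wages = $1,914.32 − $119.83 = $1,794.49
Federal income tax: $1,794.49 × 0.22 = $394.79
State withholding: $1,794.49 × 0.095 = $170.48
State unemployment insurance (employee share): only $142,044.23 − $141,246.08 = $798.15 of this check is subject → $798.15 × 0.001 = $0.80
PFL insurance: $1,914.32 × 0.0075 = $14.36
Vision plan: $44.78
Dental insurance premium: $165.69
Union dues: $48.60
Total deductions = $119.83 + $394.79 + $170.48 + $0.80 + $14.36 + $44.78 + $165.69 + $48.60 = $959.33
Net pay = $1,914.32 − $959.33 = $954.99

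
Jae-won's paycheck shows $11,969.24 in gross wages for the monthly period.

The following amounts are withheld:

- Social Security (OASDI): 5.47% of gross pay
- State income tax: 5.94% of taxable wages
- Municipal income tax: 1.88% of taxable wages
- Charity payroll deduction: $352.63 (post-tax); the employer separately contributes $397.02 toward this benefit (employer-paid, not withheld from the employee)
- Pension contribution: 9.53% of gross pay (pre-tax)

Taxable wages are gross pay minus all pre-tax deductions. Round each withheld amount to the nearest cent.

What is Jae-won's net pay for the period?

Pension contribution: $11,969.24 × 0.0953 = $1,140.67
Taxable wages = $11,969.24 − $1,140.67 = $10,828.57
Municipal income tax: $10,828.57 × 0.0188 = $203.58
State income tax: $10,828.57 × 0.0594 = $643.22
Social Security (OASDI): $11,969.24 × 0.0547 = $654.72
Charity payroll deduction: $352.63
(Employer's $397.02 toward charity payroll deduction is not withheld from the employee.)
Total deductions = $1,140.67 + $203.58 + $643.22 + $654.72 + $352.63 = $2,994.82
Net pay = $11,969.24 − $2,994.82 = $8,974.42

$8,974.42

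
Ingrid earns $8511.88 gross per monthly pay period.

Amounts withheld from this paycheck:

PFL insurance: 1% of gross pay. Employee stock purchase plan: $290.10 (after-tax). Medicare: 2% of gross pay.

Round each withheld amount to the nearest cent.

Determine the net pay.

Medicare: $8511.88 × 0.02 = $170.24
PFL insurance: $8511.88 × 0.01 = $85.12
Employee stock purchase plan: $290.10
Total deductions = $170.24 + $85.12 + $290.10 = $545.46
Net pay = $8511.88 − $545.46 = $7966.42

$7966.42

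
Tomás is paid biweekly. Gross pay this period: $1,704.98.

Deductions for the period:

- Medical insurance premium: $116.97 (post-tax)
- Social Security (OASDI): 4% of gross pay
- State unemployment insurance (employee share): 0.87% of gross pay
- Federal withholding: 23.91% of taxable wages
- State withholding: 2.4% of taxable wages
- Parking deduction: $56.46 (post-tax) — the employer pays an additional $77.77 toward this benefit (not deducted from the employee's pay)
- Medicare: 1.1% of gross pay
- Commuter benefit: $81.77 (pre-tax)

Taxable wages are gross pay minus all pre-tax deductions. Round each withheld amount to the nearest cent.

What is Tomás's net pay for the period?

Commuter benefit: $81.77
Taxable wages = $1,704.98 − $81.77 = $1,623.21
State withholding: $1,623.21 × 0.024 = $38.96
Federal withholding: $1,623.21 × 0.2391 = $388.11
Social Security (OASDI): $1,704.98 × 0.04 = $68.20
State unemployment insurance (employee share): $1,704.98 × 0.0087 = $14.83
Medicare: $1,704.98 × 0.011 = $18.75
Medical insurance premium: $116.97
Parking deduction: $56.46
(Employer's $77.77 toward parking deduction is not withheld from the employee.)
Total deductions = $81.77 + $38.96 + $388.11 + $68.20 + $14.83 + $18.75 + $116.97 + $56.46 = $784.05
Net pay = $1,704.98 − $784.05 = $920.93

$920.93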